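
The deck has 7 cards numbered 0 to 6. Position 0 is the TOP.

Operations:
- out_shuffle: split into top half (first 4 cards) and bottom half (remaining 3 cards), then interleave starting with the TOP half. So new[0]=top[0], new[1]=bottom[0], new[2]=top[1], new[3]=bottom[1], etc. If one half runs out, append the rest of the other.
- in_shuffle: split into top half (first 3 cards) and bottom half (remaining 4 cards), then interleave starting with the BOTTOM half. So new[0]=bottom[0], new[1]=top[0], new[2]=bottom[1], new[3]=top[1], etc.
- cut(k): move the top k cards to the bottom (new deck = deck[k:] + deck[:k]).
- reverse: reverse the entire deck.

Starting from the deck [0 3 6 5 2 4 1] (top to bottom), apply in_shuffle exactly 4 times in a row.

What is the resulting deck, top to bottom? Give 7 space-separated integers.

After op 1 (in_shuffle): [5 0 2 3 4 6 1]
After op 2 (in_shuffle): [3 5 4 0 6 2 1]
After op 3 (in_shuffle): [0 3 6 5 2 4 1]
After op 4 (in_shuffle): [5 0 2 3 4 6 1]

Answer: 5 0 2 3 4 6 1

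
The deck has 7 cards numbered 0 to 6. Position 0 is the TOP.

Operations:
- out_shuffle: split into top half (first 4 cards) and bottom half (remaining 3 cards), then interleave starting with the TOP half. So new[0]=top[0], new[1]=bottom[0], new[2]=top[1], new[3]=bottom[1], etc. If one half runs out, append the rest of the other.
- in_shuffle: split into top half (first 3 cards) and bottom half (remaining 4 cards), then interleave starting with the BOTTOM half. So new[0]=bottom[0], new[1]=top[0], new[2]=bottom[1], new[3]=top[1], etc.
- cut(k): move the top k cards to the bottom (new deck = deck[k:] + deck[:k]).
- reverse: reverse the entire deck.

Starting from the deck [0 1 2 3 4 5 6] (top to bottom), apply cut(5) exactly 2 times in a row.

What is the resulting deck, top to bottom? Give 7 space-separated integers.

After op 1 (cut(5)): [5 6 0 1 2 3 4]
After op 2 (cut(5)): [3 4 5 6 0 1 2]

Answer: 3 4 5 6 0 1 2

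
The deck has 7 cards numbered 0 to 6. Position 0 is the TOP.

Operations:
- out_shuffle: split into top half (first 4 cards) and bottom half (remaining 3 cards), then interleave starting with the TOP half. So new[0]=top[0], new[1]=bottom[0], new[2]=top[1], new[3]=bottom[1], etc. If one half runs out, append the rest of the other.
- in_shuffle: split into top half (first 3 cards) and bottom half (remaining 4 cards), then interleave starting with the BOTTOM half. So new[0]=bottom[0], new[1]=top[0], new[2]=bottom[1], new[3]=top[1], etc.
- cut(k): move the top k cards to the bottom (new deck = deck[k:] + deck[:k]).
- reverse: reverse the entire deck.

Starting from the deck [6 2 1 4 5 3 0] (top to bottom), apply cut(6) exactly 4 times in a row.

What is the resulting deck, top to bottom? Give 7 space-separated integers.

After op 1 (cut(6)): [0 6 2 1 4 5 3]
After op 2 (cut(6)): [3 0 6 2 1 4 5]
After op 3 (cut(6)): [5 3 0 6 2 1 4]
After op 4 (cut(6)): [4 5 3 0 6 2 1]

Answer: 4 5 3 0 6 2 1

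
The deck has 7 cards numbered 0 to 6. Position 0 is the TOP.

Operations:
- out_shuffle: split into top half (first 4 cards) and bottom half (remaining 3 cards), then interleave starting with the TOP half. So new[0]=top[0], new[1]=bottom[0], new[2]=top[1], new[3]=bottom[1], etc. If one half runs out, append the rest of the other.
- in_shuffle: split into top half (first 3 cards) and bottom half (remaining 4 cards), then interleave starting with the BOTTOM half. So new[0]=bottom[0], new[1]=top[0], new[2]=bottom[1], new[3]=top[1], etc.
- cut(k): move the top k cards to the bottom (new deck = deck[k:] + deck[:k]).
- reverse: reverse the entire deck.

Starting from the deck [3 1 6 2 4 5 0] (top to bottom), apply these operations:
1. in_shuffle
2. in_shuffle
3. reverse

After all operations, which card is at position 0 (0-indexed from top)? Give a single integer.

After op 1 (in_shuffle): [2 3 4 1 5 6 0]
After op 2 (in_shuffle): [1 2 5 3 6 4 0]
After op 3 (reverse): [0 4 6 3 5 2 1]
Position 0: card 0.

Answer: 0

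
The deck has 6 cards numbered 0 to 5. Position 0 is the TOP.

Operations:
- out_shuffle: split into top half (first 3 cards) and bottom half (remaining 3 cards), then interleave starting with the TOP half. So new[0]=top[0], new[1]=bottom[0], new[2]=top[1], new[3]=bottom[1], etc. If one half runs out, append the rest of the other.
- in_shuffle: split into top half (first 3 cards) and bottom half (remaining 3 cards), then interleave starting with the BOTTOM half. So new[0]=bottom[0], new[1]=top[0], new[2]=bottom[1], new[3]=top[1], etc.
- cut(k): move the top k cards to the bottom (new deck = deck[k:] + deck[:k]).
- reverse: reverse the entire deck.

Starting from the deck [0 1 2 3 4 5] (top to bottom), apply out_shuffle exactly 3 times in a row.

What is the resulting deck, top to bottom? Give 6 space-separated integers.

Answer: 0 2 4 1 3 5

Derivation:
After op 1 (out_shuffle): [0 3 1 4 2 5]
After op 2 (out_shuffle): [0 4 3 2 1 5]
After op 3 (out_shuffle): [0 2 4 1 3 5]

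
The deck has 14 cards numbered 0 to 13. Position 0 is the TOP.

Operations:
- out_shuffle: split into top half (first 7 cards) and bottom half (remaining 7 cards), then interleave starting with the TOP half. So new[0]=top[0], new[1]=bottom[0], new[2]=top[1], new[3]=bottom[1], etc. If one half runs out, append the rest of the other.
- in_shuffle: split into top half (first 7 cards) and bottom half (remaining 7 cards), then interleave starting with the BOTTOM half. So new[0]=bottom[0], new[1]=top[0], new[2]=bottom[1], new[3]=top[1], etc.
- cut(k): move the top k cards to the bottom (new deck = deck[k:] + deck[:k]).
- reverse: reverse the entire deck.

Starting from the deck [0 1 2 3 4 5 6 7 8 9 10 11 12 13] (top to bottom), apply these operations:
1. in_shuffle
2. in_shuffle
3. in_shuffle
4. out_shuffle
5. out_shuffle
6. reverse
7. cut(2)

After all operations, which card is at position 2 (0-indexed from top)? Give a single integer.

After op 1 (in_shuffle): [7 0 8 1 9 2 10 3 11 4 12 5 13 6]
After op 2 (in_shuffle): [3 7 11 0 4 8 12 1 5 9 13 2 6 10]
After op 3 (in_shuffle): [1 3 5 7 9 11 13 0 2 4 6 8 10 12]
After op 4 (out_shuffle): [1 0 3 2 5 4 7 6 9 8 11 10 13 12]
After op 5 (out_shuffle): [1 6 0 9 3 8 2 11 5 10 4 13 7 12]
After op 6 (reverse): [12 7 13 4 10 5 11 2 8 3 9 0 6 1]
After op 7 (cut(2)): [13 4 10 5 11 2 8 3 9 0 6 1 12 7]
Position 2: card 10.

Answer: 10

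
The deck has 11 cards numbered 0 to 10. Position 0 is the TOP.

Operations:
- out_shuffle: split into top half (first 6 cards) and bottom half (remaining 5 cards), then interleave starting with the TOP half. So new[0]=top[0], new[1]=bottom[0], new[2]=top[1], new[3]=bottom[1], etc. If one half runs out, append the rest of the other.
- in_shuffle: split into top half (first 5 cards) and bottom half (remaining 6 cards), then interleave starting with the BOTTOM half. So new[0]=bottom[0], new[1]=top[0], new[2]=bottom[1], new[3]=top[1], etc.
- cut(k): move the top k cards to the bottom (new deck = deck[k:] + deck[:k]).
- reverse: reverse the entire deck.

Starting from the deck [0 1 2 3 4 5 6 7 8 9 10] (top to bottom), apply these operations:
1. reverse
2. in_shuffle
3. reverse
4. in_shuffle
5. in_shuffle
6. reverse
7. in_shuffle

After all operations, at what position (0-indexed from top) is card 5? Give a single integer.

After op 1 (reverse): [10 9 8 7 6 5 4 3 2 1 0]
After op 2 (in_shuffle): [5 10 4 9 3 8 2 7 1 6 0]
After op 3 (reverse): [0 6 1 7 2 8 3 9 4 10 5]
After op 4 (in_shuffle): [8 0 3 6 9 1 4 7 10 2 5]
After op 5 (in_shuffle): [1 8 4 0 7 3 10 6 2 9 5]
After op 6 (reverse): [5 9 2 6 10 3 7 0 4 8 1]
After op 7 (in_shuffle): [3 5 7 9 0 2 4 6 8 10 1]
Card 5 is at position 1.

Answer: 1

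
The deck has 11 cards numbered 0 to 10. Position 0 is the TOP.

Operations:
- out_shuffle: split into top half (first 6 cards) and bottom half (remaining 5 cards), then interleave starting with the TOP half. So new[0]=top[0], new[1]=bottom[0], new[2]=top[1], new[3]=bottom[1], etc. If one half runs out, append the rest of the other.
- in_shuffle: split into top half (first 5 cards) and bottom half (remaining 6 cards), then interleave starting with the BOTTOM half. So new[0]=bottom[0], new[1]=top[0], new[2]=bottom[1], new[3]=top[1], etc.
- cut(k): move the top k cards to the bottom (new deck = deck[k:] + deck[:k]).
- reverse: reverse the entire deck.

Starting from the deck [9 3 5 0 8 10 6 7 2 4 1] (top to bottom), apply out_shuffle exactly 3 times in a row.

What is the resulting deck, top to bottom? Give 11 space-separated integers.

After op 1 (out_shuffle): [9 6 3 7 5 2 0 4 8 1 10]
After op 2 (out_shuffle): [9 0 6 4 3 8 7 1 5 10 2]
After op 3 (out_shuffle): [9 7 0 1 6 5 4 10 3 2 8]

Answer: 9 7 0 1 6 5 4 10 3 2 8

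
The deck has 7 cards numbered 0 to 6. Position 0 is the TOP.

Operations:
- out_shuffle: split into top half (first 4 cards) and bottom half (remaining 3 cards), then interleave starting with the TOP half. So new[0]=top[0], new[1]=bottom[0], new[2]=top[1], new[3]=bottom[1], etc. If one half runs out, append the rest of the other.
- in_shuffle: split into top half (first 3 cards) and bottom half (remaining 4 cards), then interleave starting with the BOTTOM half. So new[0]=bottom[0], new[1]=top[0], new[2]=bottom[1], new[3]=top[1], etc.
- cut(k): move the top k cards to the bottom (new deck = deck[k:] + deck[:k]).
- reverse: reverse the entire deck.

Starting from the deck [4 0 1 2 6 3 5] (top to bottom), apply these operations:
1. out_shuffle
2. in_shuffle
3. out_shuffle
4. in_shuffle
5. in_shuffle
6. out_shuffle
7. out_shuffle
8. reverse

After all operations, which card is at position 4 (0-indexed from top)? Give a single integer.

Answer: 4

Derivation:
After op 1 (out_shuffle): [4 6 0 3 1 5 2]
After op 2 (in_shuffle): [3 4 1 6 5 0 2]
After op 3 (out_shuffle): [3 5 4 0 1 2 6]
After op 4 (in_shuffle): [0 3 1 5 2 4 6]
After op 5 (in_shuffle): [5 0 2 3 4 1 6]
After op 6 (out_shuffle): [5 4 0 1 2 6 3]
After op 7 (out_shuffle): [5 2 4 6 0 3 1]
After op 8 (reverse): [1 3 0 6 4 2 5]
Position 4: card 4.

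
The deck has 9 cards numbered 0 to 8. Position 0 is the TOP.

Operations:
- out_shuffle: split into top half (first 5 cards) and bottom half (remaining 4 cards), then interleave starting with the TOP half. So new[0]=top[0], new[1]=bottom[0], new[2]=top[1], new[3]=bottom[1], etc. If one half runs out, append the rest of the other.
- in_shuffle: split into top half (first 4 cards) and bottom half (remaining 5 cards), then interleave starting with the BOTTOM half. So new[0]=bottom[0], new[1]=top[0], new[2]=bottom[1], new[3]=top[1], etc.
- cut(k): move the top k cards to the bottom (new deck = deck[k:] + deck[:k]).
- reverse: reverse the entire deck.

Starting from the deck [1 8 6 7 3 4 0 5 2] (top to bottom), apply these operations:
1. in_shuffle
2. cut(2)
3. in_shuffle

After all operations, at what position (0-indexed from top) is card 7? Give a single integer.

Answer: 2

Derivation:
After op 1 (in_shuffle): [3 1 4 8 0 6 5 7 2]
After op 2 (cut(2)): [4 8 0 6 5 7 2 3 1]
After op 3 (in_shuffle): [5 4 7 8 2 0 3 6 1]
Card 7 is at position 2.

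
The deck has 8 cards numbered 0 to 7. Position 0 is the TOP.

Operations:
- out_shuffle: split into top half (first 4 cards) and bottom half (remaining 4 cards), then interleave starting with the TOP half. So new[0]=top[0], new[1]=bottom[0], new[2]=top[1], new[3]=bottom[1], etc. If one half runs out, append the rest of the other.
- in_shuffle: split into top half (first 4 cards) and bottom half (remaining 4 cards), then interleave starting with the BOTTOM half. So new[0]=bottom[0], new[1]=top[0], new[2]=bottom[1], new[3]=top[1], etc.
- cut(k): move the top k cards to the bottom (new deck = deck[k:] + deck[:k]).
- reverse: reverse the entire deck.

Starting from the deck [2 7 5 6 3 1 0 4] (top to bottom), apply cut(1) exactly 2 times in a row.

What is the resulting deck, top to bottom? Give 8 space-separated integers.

After op 1 (cut(1)): [7 5 6 3 1 0 4 2]
After op 2 (cut(1)): [5 6 3 1 0 4 2 7]

Answer: 5 6 3 1 0 4 2 7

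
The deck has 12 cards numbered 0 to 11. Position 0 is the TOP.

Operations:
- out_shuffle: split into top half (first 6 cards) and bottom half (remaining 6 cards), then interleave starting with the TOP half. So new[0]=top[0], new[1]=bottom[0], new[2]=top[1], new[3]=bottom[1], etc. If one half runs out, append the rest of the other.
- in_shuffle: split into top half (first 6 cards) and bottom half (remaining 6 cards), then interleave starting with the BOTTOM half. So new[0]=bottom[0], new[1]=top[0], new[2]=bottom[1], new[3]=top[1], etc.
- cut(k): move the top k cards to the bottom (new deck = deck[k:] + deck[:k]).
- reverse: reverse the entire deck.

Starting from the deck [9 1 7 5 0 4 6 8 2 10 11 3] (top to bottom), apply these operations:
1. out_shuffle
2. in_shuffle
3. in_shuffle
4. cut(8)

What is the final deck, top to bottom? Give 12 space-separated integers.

After op 1 (out_shuffle): [9 6 1 8 7 2 5 10 0 11 4 3]
After op 2 (in_shuffle): [5 9 10 6 0 1 11 8 4 7 3 2]
After op 3 (in_shuffle): [11 5 8 9 4 10 7 6 3 0 2 1]
After op 4 (cut(8)): [3 0 2 1 11 5 8 9 4 10 7 6]

Answer: 3 0 2 1 11 5 8 9 4 10 7 6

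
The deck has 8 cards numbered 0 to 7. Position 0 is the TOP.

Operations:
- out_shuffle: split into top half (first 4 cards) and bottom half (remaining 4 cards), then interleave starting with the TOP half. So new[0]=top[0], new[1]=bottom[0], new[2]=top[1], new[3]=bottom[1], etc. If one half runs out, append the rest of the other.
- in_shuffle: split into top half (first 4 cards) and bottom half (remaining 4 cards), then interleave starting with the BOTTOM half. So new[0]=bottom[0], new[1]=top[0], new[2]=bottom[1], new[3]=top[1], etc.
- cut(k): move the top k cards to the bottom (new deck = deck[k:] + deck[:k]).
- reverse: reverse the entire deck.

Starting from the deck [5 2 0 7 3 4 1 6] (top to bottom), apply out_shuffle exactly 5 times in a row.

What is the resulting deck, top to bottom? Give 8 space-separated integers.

Answer: 5 0 3 1 2 7 4 6

Derivation:
After op 1 (out_shuffle): [5 3 2 4 0 1 7 6]
After op 2 (out_shuffle): [5 0 3 1 2 7 4 6]
After op 3 (out_shuffle): [5 2 0 7 3 4 1 6]
After op 4 (out_shuffle): [5 3 2 4 0 1 7 6]
After op 5 (out_shuffle): [5 0 3 1 2 7 4 6]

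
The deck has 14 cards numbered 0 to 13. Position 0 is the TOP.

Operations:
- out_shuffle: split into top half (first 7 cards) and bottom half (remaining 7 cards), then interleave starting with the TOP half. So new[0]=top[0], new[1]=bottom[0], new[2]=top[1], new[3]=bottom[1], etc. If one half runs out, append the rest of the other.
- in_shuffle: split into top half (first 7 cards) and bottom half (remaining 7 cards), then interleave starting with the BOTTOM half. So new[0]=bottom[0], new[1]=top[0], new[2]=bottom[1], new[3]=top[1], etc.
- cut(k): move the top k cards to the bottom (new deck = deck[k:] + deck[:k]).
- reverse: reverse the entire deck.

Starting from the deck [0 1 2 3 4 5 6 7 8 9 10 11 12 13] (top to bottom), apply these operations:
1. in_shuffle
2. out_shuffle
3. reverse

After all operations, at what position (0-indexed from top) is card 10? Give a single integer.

Answer: 1

Derivation:
After op 1 (in_shuffle): [7 0 8 1 9 2 10 3 11 4 12 5 13 6]
After op 2 (out_shuffle): [7 3 0 11 8 4 1 12 9 5 2 13 10 6]
After op 3 (reverse): [6 10 13 2 5 9 12 1 4 8 11 0 3 7]
Card 10 is at position 1.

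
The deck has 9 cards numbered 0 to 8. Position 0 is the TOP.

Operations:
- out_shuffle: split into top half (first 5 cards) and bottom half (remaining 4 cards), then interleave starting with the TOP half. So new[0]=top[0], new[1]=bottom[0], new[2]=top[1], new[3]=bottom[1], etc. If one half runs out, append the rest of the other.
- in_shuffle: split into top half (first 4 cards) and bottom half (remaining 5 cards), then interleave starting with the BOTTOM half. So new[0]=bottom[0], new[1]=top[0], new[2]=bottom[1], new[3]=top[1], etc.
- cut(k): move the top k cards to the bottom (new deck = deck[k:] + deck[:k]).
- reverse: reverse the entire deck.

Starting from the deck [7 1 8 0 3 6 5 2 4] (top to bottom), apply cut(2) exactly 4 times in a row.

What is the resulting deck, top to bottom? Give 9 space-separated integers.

Answer: 4 7 1 8 0 3 6 5 2

Derivation:
After op 1 (cut(2)): [8 0 3 6 5 2 4 7 1]
After op 2 (cut(2)): [3 6 5 2 4 7 1 8 0]
After op 3 (cut(2)): [5 2 4 7 1 8 0 3 6]
After op 4 (cut(2)): [4 7 1 8 0 3 6 5 2]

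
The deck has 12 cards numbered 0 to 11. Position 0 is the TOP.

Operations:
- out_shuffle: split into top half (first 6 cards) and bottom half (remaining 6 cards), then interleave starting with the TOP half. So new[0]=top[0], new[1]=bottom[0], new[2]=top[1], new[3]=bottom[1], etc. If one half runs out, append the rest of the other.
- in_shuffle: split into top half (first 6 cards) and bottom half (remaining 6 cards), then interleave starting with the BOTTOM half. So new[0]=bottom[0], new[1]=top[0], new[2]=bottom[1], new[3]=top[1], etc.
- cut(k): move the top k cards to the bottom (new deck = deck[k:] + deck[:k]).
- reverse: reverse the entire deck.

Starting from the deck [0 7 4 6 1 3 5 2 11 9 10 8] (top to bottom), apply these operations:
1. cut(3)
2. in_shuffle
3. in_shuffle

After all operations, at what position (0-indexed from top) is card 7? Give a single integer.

After op 1 (cut(3)): [6 1 3 5 2 11 9 10 8 0 7 4]
After op 2 (in_shuffle): [9 6 10 1 8 3 0 5 7 2 4 11]
After op 3 (in_shuffle): [0 9 5 6 7 10 2 1 4 8 11 3]
Card 7 is at position 4.

Answer: 4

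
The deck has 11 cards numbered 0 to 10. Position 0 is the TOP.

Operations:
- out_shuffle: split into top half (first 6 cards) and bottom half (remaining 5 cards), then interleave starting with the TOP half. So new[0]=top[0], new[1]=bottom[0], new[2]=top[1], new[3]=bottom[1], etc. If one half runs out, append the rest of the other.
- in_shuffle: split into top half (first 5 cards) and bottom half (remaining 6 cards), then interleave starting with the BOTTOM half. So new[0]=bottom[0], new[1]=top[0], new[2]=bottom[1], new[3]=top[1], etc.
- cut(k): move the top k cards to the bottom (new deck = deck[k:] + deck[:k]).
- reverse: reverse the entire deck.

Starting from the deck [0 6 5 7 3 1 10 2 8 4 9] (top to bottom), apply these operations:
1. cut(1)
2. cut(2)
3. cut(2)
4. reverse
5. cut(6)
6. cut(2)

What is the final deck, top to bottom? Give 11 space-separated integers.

After op 1 (cut(1)): [6 5 7 3 1 10 2 8 4 9 0]
After op 2 (cut(2)): [7 3 1 10 2 8 4 9 0 6 5]
After op 3 (cut(2)): [1 10 2 8 4 9 0 6 5 7 3]
After op 4 (reverse): [3 7 5 6 0 9 4 8 2 10 1]
After op 5 (cut(6)): [4 8 2 10 1 3 7 5 6 0 9]
After op 6 (cut(2)): [2 10 1 3 7 5 6 0 9 4 8]

Answer: 2 10 1 3 7 5 6 0 9 4 8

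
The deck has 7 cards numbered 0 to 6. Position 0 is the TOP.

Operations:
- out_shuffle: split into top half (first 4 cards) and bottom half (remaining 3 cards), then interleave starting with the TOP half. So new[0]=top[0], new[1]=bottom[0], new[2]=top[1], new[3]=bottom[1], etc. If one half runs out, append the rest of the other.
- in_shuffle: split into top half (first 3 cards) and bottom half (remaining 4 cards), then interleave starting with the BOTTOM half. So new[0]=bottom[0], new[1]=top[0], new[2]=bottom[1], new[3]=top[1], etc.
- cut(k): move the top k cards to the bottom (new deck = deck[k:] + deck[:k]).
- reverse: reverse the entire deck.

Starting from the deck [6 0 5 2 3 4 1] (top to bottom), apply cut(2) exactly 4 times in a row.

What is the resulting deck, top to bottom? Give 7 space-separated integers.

After op 1 (cut(2)): [5 2 3 4 1 6 0]
After op 2 (cut(2)): [3 4 1 6 0 5 2]
After op 3 (cut(2)): [1 6 0 5 2 3 4]
After op 4 (cut(2)): [0 5 2 3 4 1 6]

Answer: 0 5 2 3 4 1 6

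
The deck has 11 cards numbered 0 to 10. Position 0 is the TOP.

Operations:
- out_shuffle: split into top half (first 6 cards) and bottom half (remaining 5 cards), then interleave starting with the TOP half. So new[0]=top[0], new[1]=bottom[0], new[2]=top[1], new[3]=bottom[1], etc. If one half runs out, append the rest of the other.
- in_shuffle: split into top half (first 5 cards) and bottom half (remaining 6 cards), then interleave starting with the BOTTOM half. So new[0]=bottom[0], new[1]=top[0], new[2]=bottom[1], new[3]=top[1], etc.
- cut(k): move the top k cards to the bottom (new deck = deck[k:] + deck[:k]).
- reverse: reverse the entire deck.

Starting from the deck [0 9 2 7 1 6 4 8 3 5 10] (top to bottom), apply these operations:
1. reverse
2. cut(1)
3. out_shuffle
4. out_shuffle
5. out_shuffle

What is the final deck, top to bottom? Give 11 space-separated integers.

Answer: 5 2 4 10 7 8 0 1 3 9 6

Derivation:
After op 1 (reverse): [10 5 3 8 4 6 1 7 2 9 0]
After op 2 (cut(1)): [5 3 8 4 6 1 7 2 9 0 10]
After op 3 (out_shuffle): [5 7 3 2 8 9 4 0 6 10 1]
After op 4 (out_shuffle): [5 4 7 0 3 6 2 10 8 1 9]
After op 5 (out_shuffle): [5 2 4 10 7 8 0 1 3 9 6]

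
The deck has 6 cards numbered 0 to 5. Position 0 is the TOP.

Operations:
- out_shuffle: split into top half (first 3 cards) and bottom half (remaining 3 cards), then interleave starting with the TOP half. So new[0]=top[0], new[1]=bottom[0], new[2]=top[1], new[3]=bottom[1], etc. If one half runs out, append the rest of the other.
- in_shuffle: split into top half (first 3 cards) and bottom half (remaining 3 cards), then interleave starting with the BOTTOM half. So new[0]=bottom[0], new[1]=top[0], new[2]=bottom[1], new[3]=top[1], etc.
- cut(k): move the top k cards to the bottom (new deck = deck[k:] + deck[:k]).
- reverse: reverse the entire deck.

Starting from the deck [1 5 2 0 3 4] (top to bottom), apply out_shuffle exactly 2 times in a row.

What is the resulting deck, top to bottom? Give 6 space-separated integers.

Answer: 1 3 0 2 5 4

Derivation:
After op 1 (out_shuffle): [1 0 5 3 2 4]
After op 2 (out_shuffle): [1 3 0 2 5 4]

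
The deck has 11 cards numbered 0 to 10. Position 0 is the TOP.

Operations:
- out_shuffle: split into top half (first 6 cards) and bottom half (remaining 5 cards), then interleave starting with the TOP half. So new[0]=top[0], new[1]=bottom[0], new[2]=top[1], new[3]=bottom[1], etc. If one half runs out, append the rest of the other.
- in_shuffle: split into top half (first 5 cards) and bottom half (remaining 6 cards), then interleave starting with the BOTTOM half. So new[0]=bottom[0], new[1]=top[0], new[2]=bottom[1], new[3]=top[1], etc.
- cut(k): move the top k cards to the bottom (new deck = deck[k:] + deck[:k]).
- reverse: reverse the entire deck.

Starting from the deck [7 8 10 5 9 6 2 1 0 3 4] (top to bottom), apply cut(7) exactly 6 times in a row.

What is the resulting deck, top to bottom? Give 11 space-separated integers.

After op 1 (cut(7)): [1 0 3 4 7 8 10 5 9 6 2]
After op 2 (cut(7)): [5 9 6 2 1 0 3 4 7 8 10]
After op 3 (cut(7)): [4 7 8 10 5 9 6 2 1 0 3]
After op 4 (cut(7)): [2 1 0 3 4 7 8 10 5 9 6]
After op 5 (cut(7)): [10 5 9 6 2 1 0 3 4 7 8]
After op 6 (cut(7)): [3 4 7 8 10 5 9 6 2 1 0]

Answer: 3 4 7 8 10 5 9 6 2 1 0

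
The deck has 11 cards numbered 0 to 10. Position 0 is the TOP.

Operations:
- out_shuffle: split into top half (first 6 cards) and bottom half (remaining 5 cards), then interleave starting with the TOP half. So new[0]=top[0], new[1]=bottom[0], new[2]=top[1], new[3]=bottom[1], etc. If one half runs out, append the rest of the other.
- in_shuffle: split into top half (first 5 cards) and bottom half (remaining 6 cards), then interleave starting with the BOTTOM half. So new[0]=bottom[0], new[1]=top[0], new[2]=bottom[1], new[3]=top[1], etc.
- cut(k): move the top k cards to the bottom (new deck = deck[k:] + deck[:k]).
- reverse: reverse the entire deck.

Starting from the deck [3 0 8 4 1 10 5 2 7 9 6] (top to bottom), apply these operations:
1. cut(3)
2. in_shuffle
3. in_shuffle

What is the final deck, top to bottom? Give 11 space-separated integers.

After op 1 (cut(3)): [4 1 10 5 2 7 9 6 3 0 8]
After op 2 (in_shuffle): [7 4 9 1 6 10 3 5 0 2 8]
After op 3 (in_shuffle): [10 7 3 4 5 9 0 1 2 6 8]

Answer: 10 7 3 4 5 9 0 1 2 6 8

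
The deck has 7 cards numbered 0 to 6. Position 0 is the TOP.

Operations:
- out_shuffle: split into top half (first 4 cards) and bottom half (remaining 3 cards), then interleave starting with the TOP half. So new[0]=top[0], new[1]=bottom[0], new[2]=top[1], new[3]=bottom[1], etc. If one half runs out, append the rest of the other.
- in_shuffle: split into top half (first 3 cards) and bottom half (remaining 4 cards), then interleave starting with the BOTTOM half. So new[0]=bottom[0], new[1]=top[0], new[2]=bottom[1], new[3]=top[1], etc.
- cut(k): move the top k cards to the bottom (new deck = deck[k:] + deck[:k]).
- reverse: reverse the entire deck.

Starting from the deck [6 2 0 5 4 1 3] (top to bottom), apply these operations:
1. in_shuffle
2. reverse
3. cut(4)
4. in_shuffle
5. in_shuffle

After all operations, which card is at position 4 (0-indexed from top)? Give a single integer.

After op 1 (in_shuffle): [5 6 4 2 1 0 3]
After op 2 (reverse): [3 0 1 2 4 6 5]
After op 3 (cut(4)): [4 6 5 3 0 1 2]
After op 4 (in_shuffle): [3 4 0 6 1 5 2]
After op 5 (in_shuffle): [6 3 1 4 5 0 2]
Position 4: card 5.

Answer: 5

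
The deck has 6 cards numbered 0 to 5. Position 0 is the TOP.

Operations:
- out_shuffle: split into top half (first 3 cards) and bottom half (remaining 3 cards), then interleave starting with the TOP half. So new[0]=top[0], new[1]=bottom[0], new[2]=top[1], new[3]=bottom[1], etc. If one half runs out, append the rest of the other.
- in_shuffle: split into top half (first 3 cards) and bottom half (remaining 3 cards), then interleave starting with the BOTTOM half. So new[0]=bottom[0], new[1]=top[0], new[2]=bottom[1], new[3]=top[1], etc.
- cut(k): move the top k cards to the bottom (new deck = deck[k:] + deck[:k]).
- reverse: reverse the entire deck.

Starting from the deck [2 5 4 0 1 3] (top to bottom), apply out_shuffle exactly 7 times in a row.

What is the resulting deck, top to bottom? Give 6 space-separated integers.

After op 1 (out_shuffle): [2 0 5 1 4 3]
After op 2 (out_shuffle): [2 1 0 4 5 3]
After op 3 (out_shuffle): [2 4 1 5 0 3]
After op 4 (out_shuffle): [2 5 4 0 1 3]
After op 5 (out_shuffle): [2 0 5 1 4 3]
After op 6 (out_shuffle): [2 1 0 4 5 3]
After op 7 (out_shuffle): [2 4 1 5 0 3]

Answer: 2 4 1 5 0 3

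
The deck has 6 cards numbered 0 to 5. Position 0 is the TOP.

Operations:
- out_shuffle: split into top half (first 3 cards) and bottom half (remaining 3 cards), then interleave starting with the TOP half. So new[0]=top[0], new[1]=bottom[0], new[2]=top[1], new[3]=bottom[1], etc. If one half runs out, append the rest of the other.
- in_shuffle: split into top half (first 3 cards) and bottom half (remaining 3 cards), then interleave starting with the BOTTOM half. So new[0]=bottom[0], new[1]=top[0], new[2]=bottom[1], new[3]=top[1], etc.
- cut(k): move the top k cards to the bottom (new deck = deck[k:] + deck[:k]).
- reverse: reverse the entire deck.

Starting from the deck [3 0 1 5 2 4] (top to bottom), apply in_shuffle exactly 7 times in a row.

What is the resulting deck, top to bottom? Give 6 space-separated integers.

After op 1 (in_shuffle): [5 3 2 0 4 1]
After op 2 (in_shuffle): [0 5 4 3 1 2]
After op 3 (in_shuffle): [3 0 1 5 2 4]
After op 4 (in_shuffle): [5 3 2 0 4 1]
After op 5 (in_shuffle): [0 5 4 3 1 2]
After op 6 (in_shuffle): [3 0 1 5 2 4]
After op 7 (in_shuffle): [5 3 2 0 4 1]

Answer: 5 3 2 0 4 1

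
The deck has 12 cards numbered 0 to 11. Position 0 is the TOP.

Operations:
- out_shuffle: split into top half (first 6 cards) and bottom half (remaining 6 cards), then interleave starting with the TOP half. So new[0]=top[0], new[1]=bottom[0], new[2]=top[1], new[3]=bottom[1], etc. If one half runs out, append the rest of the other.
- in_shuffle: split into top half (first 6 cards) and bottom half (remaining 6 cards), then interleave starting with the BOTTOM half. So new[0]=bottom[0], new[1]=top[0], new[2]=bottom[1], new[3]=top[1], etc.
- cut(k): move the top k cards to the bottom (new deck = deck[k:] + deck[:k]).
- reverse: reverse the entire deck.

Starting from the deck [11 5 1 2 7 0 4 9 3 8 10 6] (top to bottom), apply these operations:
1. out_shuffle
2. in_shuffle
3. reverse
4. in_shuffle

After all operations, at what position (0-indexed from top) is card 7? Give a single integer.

Answer: 2

Derivation:
After op 1 (out_shuffle): [11 4 5 9 1 3 2 8 7 10 0 6]
After op 2 (in_shuffle): [2 11 8 4 7 5 10 9 0 1 6 3]
After op 3 (reverse): [3 6 1 0 9 10 5 7 4 8 11 2]
After op 4 (in_shuffle): [5 3 7 6 4 1 8 0 11 9 2 10]
Card 7 is at position 2.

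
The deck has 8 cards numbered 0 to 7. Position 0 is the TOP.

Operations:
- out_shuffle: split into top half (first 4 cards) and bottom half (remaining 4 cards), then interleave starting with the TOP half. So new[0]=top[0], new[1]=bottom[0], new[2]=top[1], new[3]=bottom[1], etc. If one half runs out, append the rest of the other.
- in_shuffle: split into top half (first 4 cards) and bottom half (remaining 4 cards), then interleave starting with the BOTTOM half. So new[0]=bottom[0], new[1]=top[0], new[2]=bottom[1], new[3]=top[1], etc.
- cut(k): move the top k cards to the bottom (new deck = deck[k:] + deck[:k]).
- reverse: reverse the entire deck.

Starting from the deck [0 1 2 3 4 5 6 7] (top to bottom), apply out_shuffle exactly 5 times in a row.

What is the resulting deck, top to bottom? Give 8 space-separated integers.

Answer: 0 2 4 6 1 3 5 7

Derivation:
After op 1 (out_shuffle): [0 4 1 5 2 6 3 7]
After op 2 (out_shuffle): [0 2 4 6 1 3 5 7]
After op 3 (out_shuffle): [0 1 2 3 4 5 6 7]
After op 4 (out_shuffle): [0 4 1 5 2 6 3 7]
After op 5 (out_shuffle): [0 2 4 6 1 3 5 7]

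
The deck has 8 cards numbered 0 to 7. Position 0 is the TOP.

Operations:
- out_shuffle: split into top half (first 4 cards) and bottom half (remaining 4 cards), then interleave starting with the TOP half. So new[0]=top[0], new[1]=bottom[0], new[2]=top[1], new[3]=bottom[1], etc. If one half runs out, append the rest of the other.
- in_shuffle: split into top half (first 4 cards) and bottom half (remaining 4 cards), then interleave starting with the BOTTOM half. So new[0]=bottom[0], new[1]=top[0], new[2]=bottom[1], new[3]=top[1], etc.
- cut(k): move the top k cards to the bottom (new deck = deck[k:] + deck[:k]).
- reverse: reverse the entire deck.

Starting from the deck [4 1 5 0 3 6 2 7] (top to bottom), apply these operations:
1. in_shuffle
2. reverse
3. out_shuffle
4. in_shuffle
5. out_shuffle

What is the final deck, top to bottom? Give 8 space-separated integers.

After op 1 (in_shuffle): [3 4 6 1 2 5 7 0]
After op 2 (reverse): [0 7 5 2 1 6 4 3]
After op 3 (out_shuffle): [0 1 7 6 5 4 2 3]
After op 4 (in_shuffle): [5 0 4 1 2 7 3 6]
After op 5 (out_shuffle): [5 2 0 7 4 3 1 6]

Answer: 5 2 0 7 4 3 1 6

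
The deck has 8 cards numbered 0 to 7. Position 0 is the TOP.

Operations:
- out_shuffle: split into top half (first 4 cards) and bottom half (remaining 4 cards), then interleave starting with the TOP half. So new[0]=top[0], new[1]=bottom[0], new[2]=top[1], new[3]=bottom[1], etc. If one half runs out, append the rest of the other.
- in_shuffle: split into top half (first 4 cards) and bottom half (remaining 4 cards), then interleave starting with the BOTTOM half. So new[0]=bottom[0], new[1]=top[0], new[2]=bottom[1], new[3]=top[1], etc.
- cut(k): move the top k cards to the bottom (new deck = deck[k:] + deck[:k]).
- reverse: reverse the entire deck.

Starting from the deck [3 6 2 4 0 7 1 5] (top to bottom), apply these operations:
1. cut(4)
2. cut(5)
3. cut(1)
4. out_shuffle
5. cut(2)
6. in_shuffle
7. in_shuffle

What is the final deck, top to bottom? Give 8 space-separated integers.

Answer: 2 7 0 4 1 6 3 5

Derivation:
After op 1 (cut(4)): [0 7 1 5 3 6 2 4]
After op 2 (cut(5)): [6 2 4 0 7 1 5 3]
After op 3 (cut(1)): [2 4 0 7 1 5 3 6]
After op 4 (out_shuffle): [2 1 4 5 0 3 7 6]
After op 5 (cut(2)): [4 5 0 3 7 6 2 1]
After op 6 (in_shuffle): [7 4 6 5 2 0 1 3]
After op 7 (in_shuffle): [2 7 0 4 1 6 3 5]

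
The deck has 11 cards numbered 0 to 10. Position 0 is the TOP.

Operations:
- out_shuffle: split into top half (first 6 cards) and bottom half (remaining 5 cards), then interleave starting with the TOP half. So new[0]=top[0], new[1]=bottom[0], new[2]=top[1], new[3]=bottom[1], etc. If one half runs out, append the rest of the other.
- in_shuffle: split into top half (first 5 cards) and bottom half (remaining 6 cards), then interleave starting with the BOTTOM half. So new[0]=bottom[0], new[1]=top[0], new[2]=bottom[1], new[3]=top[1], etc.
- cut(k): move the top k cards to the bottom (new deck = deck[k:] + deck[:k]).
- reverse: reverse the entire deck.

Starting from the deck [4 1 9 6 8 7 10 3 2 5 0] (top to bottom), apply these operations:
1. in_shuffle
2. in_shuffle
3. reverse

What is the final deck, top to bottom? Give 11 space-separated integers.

Answer: 0 3 8 1 5 10 6 4 2 7 9

Derivation:
After op 1 (in_shuffle): [7 4 10 1 3 9 2 6 5 8 0]
After op 2 (in_shuffle): [9 7 2 4 6 10 5 1 8 3 0]
After op 3 (reverse): [0 3 8 1 5 10 6 4 2 7 9]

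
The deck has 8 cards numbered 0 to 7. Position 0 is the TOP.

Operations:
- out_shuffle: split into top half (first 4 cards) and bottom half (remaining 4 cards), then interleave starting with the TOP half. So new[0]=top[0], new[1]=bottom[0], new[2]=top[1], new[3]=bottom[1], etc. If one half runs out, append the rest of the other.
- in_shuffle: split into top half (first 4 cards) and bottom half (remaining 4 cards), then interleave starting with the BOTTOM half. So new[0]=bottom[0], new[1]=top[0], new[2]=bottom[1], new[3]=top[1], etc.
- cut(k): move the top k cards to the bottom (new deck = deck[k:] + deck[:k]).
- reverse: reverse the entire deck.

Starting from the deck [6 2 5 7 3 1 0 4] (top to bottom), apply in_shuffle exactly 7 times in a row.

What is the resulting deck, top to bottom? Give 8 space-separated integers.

After op 1 (in_shuffle): [3 6 1 2 0 5 4 7]
After op 2 (in_shuffle): [0 3 5 6 4 1 7 2]
After op 3 (in_shuffle): [4 0 1 3 7 5 2 6]
After op 4 (in_shuffle): [7 4 5 0 2 1 6 3]
After op 5 (in_shuffle): [2 7 1 4 6 5 3 0]
After op 6 (in_shuffle): [6 2 5 7 3 1 0 4]
After op 7 (in_shuffle): [3 6 1 2 0 5 4 7]

Answer: 3 6 1 2 0 5 4 7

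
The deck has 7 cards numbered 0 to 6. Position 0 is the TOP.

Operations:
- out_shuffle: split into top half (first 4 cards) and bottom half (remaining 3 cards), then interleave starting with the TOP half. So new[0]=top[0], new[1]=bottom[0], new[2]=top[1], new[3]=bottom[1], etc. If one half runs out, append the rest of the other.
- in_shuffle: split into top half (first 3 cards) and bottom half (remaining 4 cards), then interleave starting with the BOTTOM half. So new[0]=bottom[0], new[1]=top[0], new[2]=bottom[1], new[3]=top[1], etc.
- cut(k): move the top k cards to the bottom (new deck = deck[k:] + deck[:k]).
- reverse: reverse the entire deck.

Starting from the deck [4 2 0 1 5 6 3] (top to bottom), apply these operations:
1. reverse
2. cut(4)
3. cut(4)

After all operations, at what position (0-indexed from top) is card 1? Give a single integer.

Answer: 2

Derivation:
After op 1 (reverse): [3 6 5 1 0 2 4]
After op 2 (cut(4)): [0 2 4 3 6 5 1]
After op 3 (cut(4)): [6 5 1 0 2 4 3]
Card 1 is at position 2.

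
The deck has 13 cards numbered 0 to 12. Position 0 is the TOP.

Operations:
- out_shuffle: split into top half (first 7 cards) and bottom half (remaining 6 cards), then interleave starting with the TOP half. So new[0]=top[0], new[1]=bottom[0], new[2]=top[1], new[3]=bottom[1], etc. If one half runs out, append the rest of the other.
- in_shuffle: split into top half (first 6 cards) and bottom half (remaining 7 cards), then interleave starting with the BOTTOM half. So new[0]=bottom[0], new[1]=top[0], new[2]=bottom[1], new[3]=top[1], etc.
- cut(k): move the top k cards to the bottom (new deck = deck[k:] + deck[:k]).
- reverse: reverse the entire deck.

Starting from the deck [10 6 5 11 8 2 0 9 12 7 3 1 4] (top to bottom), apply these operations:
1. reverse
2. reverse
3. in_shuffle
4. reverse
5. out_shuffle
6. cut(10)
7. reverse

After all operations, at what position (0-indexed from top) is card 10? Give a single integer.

Answer: 0

Derivation:
After op 1 (reverse): [4 1 3 7 12 9 0 2 8 11 5 6 10]
After op 2 (reverse): [10 6 5 11 8 2 0 9 12 7 3 1 4]
After op 3 (in_shuffle): [0 10 9 6 12 5 7 11 3 8 1 2 4]
After op 4 (reverse): [4 2 1 8 3 11 7 5 12 6 9 10 0]
After op 5 (out_shuffle): [4 5 2 12 1 6 8 9 3 10 11 0 7]
After op 6 (cut(10)): [11 0 7 4 5 2 12 1 6 8 9 3 10]
After op 7 (reverse): [10 3 9 8 6 1 12 2 5 4 7 0 11]
Card 10 is at position 0.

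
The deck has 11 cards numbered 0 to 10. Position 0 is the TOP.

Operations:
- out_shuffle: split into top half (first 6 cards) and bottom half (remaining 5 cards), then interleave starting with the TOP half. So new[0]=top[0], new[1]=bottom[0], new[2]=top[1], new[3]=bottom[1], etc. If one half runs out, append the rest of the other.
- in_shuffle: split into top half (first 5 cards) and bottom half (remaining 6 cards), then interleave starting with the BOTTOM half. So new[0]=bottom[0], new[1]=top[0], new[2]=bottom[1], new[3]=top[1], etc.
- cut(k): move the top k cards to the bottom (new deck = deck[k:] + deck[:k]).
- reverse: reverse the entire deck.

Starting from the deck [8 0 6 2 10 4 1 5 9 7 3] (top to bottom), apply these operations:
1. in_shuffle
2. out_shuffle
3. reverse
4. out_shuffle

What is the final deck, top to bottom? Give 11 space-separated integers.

Answer: 6 1 3 2 5 8 10 9 0 4 7

Derivation:
After op 1 (in_shuffle): [4 8 1 0 5 6 9 2 7 10 3]
After op 2 (out_shuffle): [4 9 8 2 1 7 0 10 5 3 6]
After op 3 (reverse): [6 3 5 10 0 7 1 2 8 9 4]
After op 4 (out_shuffle): [6 1 3 2 5 8 10 9 0 4 7]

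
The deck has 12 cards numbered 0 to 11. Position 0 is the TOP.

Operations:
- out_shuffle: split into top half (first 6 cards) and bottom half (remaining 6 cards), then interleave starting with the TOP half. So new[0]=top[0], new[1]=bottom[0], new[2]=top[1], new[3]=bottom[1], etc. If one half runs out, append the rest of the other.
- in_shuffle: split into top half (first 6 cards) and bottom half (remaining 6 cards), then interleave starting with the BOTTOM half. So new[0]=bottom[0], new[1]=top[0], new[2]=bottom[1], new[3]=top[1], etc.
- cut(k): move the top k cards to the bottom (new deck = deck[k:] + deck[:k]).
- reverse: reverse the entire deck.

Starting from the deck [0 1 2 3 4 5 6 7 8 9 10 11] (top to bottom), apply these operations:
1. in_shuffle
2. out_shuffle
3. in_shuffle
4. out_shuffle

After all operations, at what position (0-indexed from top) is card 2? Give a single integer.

Answer: 5

Derivation:
After op 1 (in_shuffle): [6 0 7 1 8 2 9 3 10 4 11 5]
After op 2 (out_shuffle): [6 9 0 3 7 10 1 4 8 11 2 5]
After op 3 (in_shuffle): [1 6 4 9 8 0 11 3 2 7 5 10]
After op 4 (out_shuffle): [1 11 6 3 4 2 9 7 8 5 0 10]
Card 2 is at position 5.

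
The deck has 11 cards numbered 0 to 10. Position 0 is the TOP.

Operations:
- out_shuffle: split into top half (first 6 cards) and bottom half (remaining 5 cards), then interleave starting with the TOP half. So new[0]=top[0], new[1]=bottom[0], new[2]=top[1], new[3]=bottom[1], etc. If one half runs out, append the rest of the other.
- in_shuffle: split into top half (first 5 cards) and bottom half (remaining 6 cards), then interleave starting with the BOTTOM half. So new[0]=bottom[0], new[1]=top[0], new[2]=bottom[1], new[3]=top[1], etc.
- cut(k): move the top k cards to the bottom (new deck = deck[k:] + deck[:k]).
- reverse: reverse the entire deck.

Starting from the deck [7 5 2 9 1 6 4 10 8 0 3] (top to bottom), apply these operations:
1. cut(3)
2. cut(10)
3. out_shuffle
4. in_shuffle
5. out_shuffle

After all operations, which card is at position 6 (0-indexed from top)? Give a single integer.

Answer: 8

Derivation:
After op 1 (cut(3)): [9 1 6 4 10 8 0 3 7 5 2]
After op 2 (cut(10)): [2 9 1 6 4 10 8 0 3 7 5]
After op 3 (out_shuffle): [2 8 9 0 1 3 6 7 4 5 10]
After op 4 (in_shuffle): [3 2 6 8 7 9 4 0 5 1 10]
After op 5 (out_shuffle): [3 4 2 0 6 5 8 1 7 10 9]
Position 6: card 8.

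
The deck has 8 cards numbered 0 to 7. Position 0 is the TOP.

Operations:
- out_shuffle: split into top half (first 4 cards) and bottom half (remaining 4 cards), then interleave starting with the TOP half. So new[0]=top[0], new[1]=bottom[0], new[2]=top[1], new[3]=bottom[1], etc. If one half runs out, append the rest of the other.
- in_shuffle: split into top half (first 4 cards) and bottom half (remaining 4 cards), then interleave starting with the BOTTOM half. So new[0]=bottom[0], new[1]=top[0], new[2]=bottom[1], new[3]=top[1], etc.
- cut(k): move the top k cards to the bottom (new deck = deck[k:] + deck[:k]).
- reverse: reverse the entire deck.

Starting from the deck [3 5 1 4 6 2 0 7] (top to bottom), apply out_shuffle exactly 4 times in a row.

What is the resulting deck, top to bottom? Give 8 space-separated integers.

Answer: 3 6 5 2 1 0 4 7

Derivation:
After op 1 (out_shuffle): [3 6 5 2 1 0 4 7]
After op 2 (out_shuffle): [3 1 6 0 5 4 2 7]
After op 3 (out_shuffle): [3 5 1 4 6 2 0 7]
After op 4 (out_shuffle): [3 6 5 2 1 0 4 7]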